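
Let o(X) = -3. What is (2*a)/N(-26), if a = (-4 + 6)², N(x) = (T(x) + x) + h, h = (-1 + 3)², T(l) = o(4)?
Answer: -8/25 ≈ -0.32000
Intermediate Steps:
T(l) = -3
h = 4 (h = 2² = 4)
N(x) = 1 + x (N(x) = (-3 + x) + 4 = 1 + x)
a = 4 (a = 2² = 4)
(2*a)/N(-26) = (2*4)/(1 - 26) = 8/(-25) = 8*(-1/25) = -8/25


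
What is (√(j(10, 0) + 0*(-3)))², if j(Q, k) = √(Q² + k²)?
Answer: 10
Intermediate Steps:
(√(j(10, 0) + 0*(-3)))² = (√(√(10² + 0²) + 0*(-3)))² = (√(√(100 + 0) + 0))² = (√(√100 + 0))² = (√(10 + 0))² = (√10)² = 10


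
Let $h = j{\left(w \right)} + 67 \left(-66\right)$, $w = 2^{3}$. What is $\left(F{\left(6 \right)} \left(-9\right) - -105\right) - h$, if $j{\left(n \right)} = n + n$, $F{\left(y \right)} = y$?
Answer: $4457$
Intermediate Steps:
$w = 8$
$j{\left(n \right)} = 2 n$
$h = -4406$ ($h = 2 \cdot 8 + 67 \left(-66\right) = 16 - 4422 = -4406$)
$\left(F{\left(6 \right)} \left(-9\right) - -105\right) - h = \left(6 \left(-9\right) - -105\right) - -4406 = \left(-54 + 105\right) + 4406 = 51 + 4406 = 4457$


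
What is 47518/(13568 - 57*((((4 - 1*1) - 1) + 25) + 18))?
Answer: 47518/11003 ≈ 4.3186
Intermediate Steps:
47518/(13568 - 57*((((4 - 1*1) - 1) + 25) + 18)) = 47518/(13568 - 57*((((4 - 1) - 1) + 25) + 18)) = 47518/(13568 - 57*(((3 - 1) + 25) + 18)) = 47518/(13568 - 57*((2 + 25) + 18)) = 47518/(13568 - 57*(27 + 18)) = 47518/(13568 - 57*45) = 47518/(13568 - 2565) = 47518/11003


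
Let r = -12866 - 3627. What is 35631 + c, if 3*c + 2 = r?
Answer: 90398/3 ≈ 30133.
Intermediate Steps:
r = -16493
c = -16495/3 (c = -2/3 + (1/3)*(-16493) = -2/3 - 16493/3 = -16495/3 ≈ -5498.3)
35631 + c = 35631 - 16495/3 = 90398/3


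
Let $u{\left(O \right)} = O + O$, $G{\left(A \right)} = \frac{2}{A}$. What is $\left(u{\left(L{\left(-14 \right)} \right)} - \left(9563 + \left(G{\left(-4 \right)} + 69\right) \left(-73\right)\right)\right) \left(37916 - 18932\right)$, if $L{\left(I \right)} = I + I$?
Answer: $-87677604$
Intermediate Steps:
$L{\left(I \right)} = 2 I$
$u{\left(O \right)} = 2 O$
$\left(u{\left(L{\left(-14 \right)} \right)} - \left(9563 + \left(G{\left(-4 \right)} + 69\right) \left(-73\right)\right)\right) \left(37916 - 18932\right) = \left(2 \cdot 2 \left(-14\right) - \left(9563 + \left(\frac{2}{-4} + 69\right) \left(-73\right)\right)\right) \left(37916 - 18932\right) = \left(2 \left(-28\right) - \left(9563 + \left(2 \left(- \frac{1}{4}\right) + 69\right) \left(-73\right)\right)\right) 18984 = \left(-56 - \left(9563 + \left(- \frac{1}{2} + 69\right) \left(-73\right)\right)\right) 18984 = \left(-56 - \left(9563 + \frac{137}{2} \left(-73\right)\right)\right) 18984 = \left(-56 - \frac{9125}{2}\right) 18984 = \left(- \frac{9237}{2}\right) 18984 = -87677604$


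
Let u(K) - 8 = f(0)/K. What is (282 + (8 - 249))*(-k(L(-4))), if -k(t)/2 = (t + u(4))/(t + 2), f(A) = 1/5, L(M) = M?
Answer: -3321/20 ≈ -166.05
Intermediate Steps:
f(A) = ⅕
u(K) = 8 + 1/(5*K)
k(t) = -2*(161/20 + t)/(2 + t) (k(t) = -2*(t + (8 + (⅕)/4))/(t + 2) = -2*(t + (8 + (⅕)*(¼)))/(2 + t) = -2*(t + (8 + 1/20))/(2 + t) = -2*(t + 161/20)/(2 + t) = -2*(161/20 + t)/(2 + t))
(282 + (8 - 249))*(-k(L(-4))) = (282 + (8 - 249))*(-(-161 - 20*(-4))/(10*(2 - 4))) = (282 - 241)*(-(-161 + 80)/(10*(-2))) = 41*(-(-1)*(-81)/(10*2)) = 41*(-1*81/20) = 41*(-81/20) = -3321/20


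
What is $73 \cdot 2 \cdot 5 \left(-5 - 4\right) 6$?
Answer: $-39420$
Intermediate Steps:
$73 \cdot 2 \cdot 5 \left(-5 - 4\right) 6 = 146 \cdot 5 \left(-9\right) 6 = 146 \left(\left(-45\right) 6\right) = 146 \left(-270\right) = -39420$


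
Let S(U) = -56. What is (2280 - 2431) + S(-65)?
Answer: -207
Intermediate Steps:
(2280 - 2431) + S(-65) = (2280 - 2431) - 56 = -151 - 56 = -207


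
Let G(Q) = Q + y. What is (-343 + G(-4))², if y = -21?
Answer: 135424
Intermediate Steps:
G(Q) = -21 + Q (G(Q) = Q - 21 = -21 + Q)
(-343 + G(-4))² = (-343 + (-21 - 4))² = (-343 - 25)² = (-368)² = 135424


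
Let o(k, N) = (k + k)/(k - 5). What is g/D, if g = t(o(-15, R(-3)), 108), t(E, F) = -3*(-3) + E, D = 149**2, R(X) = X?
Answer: 21/44402 ≈ 0.00047295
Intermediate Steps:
D = 22201
o(k, N) = 2*k/(-5 + k) (o(k, N) = (2*k)/(-5 + k) = 2*k/(-5 + k))
t(E, F) = 9 + E
g = 21/2 (g = 9 + 2*(-15)/(-5 - 15) = 9 + 2*(-15)/(-20) = 9 + 2*(-15)*(-1/20) = 9 + 3/2 = 21/2 ≈ 10.500)
g/D = (21/2)/22201 = (21/2)*(1/22201) = 21/44402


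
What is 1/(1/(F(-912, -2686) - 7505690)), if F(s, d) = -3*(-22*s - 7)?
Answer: -7565861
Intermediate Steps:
F(s, d) = 21 + 66*s (F(s, d) = -3*(-7 - 22*s) = 21 + 66*s)
1/(1/(F(-912, -2686) - 7505690)) = 1/(1/((21 + 66*(-912)) - 7505690)) = 1/(1/((21 - 60192) - 7505690)) = 1/(1/(-60171 - 7505690)) = 1/(1/(-7565861)) = 1/(-1/7565861) = -7565861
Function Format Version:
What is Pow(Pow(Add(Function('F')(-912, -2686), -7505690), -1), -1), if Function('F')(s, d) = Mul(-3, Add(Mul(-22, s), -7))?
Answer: -7565861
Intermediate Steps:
Function('F')(s, d) = Add(21, Mul(66, s)) (Function('F')(s, d) = Mul(-3, Add(-7, Mul(-22, s))) = Add(21, Mul(66, s)))
Pow(Pow(Add(Function('F')(-912, -2686), -7505690), -1), -1) = Pow(Pow(Add(Add(21, Mul(66, -912)), -7505690), -1), -1) = Pow(Pow(Add(Add(21, -60192), -7505690), -1), -1) = Pow(Pow(Add(-60171, -7505690), -1), -1) = Pow(Pow(-7565861, -1), -1) = Pow(Rational(-1, 7565861), -1) = -7565861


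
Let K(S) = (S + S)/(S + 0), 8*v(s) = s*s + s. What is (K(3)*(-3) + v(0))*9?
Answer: -54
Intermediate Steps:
v(s) = s/8 + s²/8 (v(s) = (s*s + s)/8 = (s² + s)/8 = (s + s²)/8 = s/8 + s²/8)
K(S) = 2 (K(S) = (2*S)/S = 2)
(K(3)*(-3) + v(0))*9 = (2*(-3) + (⅛)*0*(1 + 0))*9 = (-6 + (⅛)*0*1)*9 = (-6 + 0)*9 = -6*9 = -54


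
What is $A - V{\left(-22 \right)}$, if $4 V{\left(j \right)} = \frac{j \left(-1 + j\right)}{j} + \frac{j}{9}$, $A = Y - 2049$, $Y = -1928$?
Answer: $- \frac{142943}{36} \approx -3970.6$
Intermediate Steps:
$A = -3977$ ($A = -1928 - 2049 = -3977$)
$V{\left(j \right)} = - \frac{1}{4} + \frac{5 j}{18}$ ($V{\left(j \right)} = \frac{\frac{j \left(-1 + j\right)}{j} + \frac{j}{9}}{4} = \frac{\left(-1 + j\right) + j \frac{1}{9}}{4} = \frac{\left(-1 + j\right) + \frac{j}{9}}{4} = \frac{-1 + \frac{10 j}{9}}{4} = - \frac{1}{4} + \frac{5 j}{18}$)
$A - V{\left(-22 \right)} = -3977 - \left(- \frac{1}{4} + \frac{5}{18} \left(-22\right)\right) = -3977 - \left(- \frac{1}{4} - \frac{55}{9}\right) = -3977 - - \frac{229}{36} = -3977 + \frac{229}{36} = - \frac{142943}{36}$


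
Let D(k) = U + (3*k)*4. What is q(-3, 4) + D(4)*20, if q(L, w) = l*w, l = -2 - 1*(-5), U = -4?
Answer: 892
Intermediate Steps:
l = 3 (l = -2 + 5 = 3)
D(k) = -4 + 12*k (D(k) = -4 + (3*k)*4 = -4 + 12*k)
q(L, w) = 3*w
q(-3, 4) + D(4)*20 = 3*4 + (-4 + 12*4)*20 = 12 + (-4 + 48)*20 = 12 + 44*20 = 12 + 880 = 892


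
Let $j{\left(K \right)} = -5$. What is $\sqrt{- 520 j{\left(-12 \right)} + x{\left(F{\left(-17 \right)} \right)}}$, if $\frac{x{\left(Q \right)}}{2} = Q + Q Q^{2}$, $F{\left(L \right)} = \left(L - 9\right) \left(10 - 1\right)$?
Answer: $2 i \sqrt{6405919} \approx 5062.0 i$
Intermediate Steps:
$F{\left(L \right)} = -81 + 9 L$ ($F{\left(L \right)} = \left(-9 + L\right) 9 = -81 + 9 L$)
$x{\left(Q \right)} = 2 Q + 2 Q^{3}$ ($x{\left(Q \right)} = 2 \left(Q + Q Q^{2}\right) = 2 \left(Q + Q^{3}\right) = 2 Q + 2 Q^{3}$)
$\sqrt{- 520 j{\left(-12 \right)} + x{\left(F{\left(-17 \right)} \right)}} = \sqrt{\left(-520\right) \left(-5\right) + 2 \left(-81 + 9 \left(-17\right)\right) \left(1 + \left(-81 + 9 \left(-17\right)\right)^{2}\right)} = \sqrt{2600 + 2 \left(-81 - 153\right) \left(1 + \left(-81 - 153\right)^{2}\right)} = \sqrt{2600 + 2 \left(-234\right) \left(1 + \left(-234\right)^{2}\right)} = \sqrt{2600 + 2 \left(-234\right) \left(1 + 54756\right)} = \sqrt{2600 + 2 \left(-234\right) 54757} = \sqrt{2600 - 25626276} = \sqrt{-25623676} = 2 i \sqrt{6405919}$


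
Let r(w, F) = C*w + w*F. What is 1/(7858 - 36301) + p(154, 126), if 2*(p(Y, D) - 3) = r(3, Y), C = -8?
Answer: 6314345/28443 ≈ 222.00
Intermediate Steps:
r(w, F) = -8*w + F*w (r(w, F) = -8*w + w*F = -8*w + F*w)
p(Y, D) = -9 + 3*Y/2 (p(Y, D) = 3 + (3*(-8 + Y))/2 = 3 + (-24 + 3*Y)/2 = 3 + (-12 + 3*Y/2) = -9 + 3*Y/2)
1/(7858 - 36301) + p(154, 126) = 1/(7858 - 36301) + (-9 + (3/2)*154) = 1/(-28443) + (-9 + 231) = -1/28443 + 222 = 6314345/28443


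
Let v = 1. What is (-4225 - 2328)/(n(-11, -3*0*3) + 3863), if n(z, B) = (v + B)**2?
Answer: -6553/3864 ≈ -1.6959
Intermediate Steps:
n(z, B) = (1 + B)**2
(-4225 - 2328)/(n(-11, -3*0*3) + 3863) = (-4225 - 2328)/((1 - 3*0*3)**2 + 3863) = -6553/((1 + 0*3)**2 + 3863) = -6553/((1 + 0)**2 + 3863) = -6553/(1**2 + 3863) = -6553/(1 + 3863) = -6553/3864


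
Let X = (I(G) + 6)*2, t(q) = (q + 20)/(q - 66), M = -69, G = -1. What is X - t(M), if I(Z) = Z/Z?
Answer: 1841/135 ≈ 13.637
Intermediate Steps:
t(q) = (20 + q)/(-66 + q)
I(Z) = 1
X = 14 (X = (1 + 6)*2 = 7*2 = 14)
X - t(M) = 14 - (20 - 69)/(-66 - 69) = 14 - (-49)/(-135) = 14 - (-1)*(-49)/135 = 14 - 1*49/135 = 14 - 49/135 = 1841/135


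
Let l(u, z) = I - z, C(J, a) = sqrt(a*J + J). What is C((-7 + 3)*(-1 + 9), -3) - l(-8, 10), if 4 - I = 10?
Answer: 24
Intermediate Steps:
I = -6 (I = 4 - 1*10 = 4 - 10 = -6)
C(J, a) = sqrt(J + J*a) (C(J, a) = sqrt(J*a + J) = sqrt(J + J*a))
l(u, z) = -6 - z
C((-7 + 3)*(-1 + 9), -3) - l(-8, 10) = sqrt(((-7 + 3)*(-1 + 9))*(1 - 3)) - (-6 - 1*10) = sqrt(-4*8*(-2)) - (-6 - 10) = sqrt(-32*(-2)) - 1*(-16) = sqrt(64) + 16 = 8 + 16 = 24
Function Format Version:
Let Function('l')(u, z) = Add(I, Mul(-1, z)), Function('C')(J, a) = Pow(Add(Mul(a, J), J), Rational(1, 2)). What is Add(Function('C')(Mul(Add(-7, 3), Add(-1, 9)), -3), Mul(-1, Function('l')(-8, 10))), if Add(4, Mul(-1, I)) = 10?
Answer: 24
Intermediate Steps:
I = -6 (I = Add(4, Mul(-1, 10)) = Add(4, -10) = -6)
Function('C')(J, a) = Pow(Add(J, Mul(J, a)), Rational(1, 2)) (Function('C')(J, a) = Pow(Add(Mul(J, a), J), Rational(1, 2)) = Pow(Add(J, Mul(J, a)), Rational(1, 2)))
Function('l')(u, z) = Add(-6, Mul(-1, z))
Add(Function('C')(Mul(Add(-7, 3), Add(-1, 9)), -3), Mul(-1, Function('l')(-8, 10))) = Add(Pow(Mul(Mul(Add(-7, 3), Add(-1, 9)), Add(1, -3)), Rational(1, 2)), Mul(-1, Add(-6, Mul(-1, 10)))) = Add(Pow(Mul(Mul(-4, 8), -2), Rational(1, 2)), Mul(-1, Add(-6, -10))) = Add(Pow(Mul(-32, -2), Rational(1, 2)), Mul(-1, -16)) = Add(Pow(64, Rational(1, 2)), 16) = Add(8, 16) = 24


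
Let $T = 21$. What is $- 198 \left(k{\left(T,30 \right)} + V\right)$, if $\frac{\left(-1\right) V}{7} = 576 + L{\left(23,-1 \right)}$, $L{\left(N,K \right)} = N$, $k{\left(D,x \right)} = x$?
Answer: $824274$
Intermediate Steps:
$V = -4193$ ($V = - 7 \left(576 + 23\right) = \left(-7\right) 599 = -4193$)
$- 198 \left(k{\left(T,30 \right)} + V\right) = - 198 \left(30 - 4193\right) = \left(-198\right) \left(-4163\right) = 824274$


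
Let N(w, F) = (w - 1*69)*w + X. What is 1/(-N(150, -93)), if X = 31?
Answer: -1/12181 ≈ -8.2095e-5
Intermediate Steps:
N(w, F) = 31 + w*(-69 + w) (N(w, F) = (w - 1*69)*w + 31 = (w - 69)*w + 31 = (-69 + w)*w + 31 = w*(-69 + w) + 31 = 31 + w*(-69 + w))
1/(-N(150, -93)) = 1/(-(31 + 150² - 69*150)) = 1/(-(31 + 22500 - 10350)) = 1/(-1*12181) = 1/(-12181) = -1/12181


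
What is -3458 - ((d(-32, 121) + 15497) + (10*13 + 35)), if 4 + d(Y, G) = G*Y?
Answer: -15244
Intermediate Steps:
d(Y, G) = -4 + G*Y
-3458 - ((d(-32, 121) + 15497) + (10*13 + 35)) = -3458 - (((-4 + 121*(-32)) + 15497) + (10*13 + 35)) = -3458 - (((-4 - 3872) + 15497) + (130 + 35)) = -3458 - ((-3876 + 15497) + 165) = -3458 - (11621 + 165) = -3458 - 1*11786 = -3458 - 11786 = -15244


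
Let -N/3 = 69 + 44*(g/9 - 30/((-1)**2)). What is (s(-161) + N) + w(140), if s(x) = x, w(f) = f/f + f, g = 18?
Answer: 3469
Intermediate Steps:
w(f) = 1 + f
N = 3489 (N = -3*(69 + 44*(18/9 - 30/((-1)**2))) = -3*(69 + 44*(18*(1/9) - 30/1)) = -3*(69 + 44*(2 - 30*1)) = -3*(69 + 44*(2 - 30)) = -3*(69 + 44*(-28)) = -3*(69 - 1232) = -3*(-1163) = 3489)
(s(-161) + N) + w(140) = (-161 + 3489) + (1 + 140) = 3328 + 141 = 3469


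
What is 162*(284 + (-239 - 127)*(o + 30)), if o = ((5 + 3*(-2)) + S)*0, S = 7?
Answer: -1732752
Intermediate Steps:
o = 0 (o = ((5 + 3*(-2)) + 7)*0 = ((5 - 6) + 7)*0 = (-1 + 7)*0 = 6*0 = 0)
162*(284 + (-239 - 127)*(o + 30)) = 162*(284 + (-239 - 127)*(0 + 30)) = 162*(284 - 366*30) = 162*(284 - 10980) = 162*(-10696) = -1732752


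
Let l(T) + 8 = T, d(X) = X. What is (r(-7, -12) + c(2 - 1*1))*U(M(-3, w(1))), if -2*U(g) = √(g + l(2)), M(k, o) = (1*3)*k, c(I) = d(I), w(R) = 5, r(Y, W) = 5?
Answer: -3*I*√15 ≈ -11.619*I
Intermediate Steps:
l(T) = -8 + T
c(I) = I
M(k, o) = 3*k
U(g) = -√(-6 + g)/2 (U(g) = -√(g + (-8 + 2))/2 = -√(g - 6)/2 = -√(-6 + g)/2)
(r(-7, -12) + c(2 - 1*1))*U(M(-3, w(1))) = (5 + (2 - 1*1))*(-√(-6 + 3*(-3))/2) = (5 + (2 - 1))*(-√(-6 - 9)/2) = (5 + 1)*(-I*√15/2) = 6*(-I*√15/2) = -3*I*√15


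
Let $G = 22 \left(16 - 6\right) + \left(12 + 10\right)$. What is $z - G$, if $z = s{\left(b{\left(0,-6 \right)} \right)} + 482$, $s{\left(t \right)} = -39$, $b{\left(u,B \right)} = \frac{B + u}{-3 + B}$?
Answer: $201$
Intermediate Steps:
$b{\left(u,B \right)} = \frac{B + u}{-3 + B}$
$z = 443$ ($z = -39 + 482 = 443$)
$G = 242$ ($G = 22 \cdot 10 + 22 = 220 + 22 = 242$)
$z - G = 443 - 242 = 201$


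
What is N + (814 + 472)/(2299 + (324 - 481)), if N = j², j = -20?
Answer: 429043/1071 ≈ 400.60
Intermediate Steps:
N = 400 (N = (-20)² = 400)
N + (814 + 472)/(2299 + (324 - 481)) = 400 + (814 + 472)/(2299 + (324 - 481)) = 400 + 1286/(2299 - 157) = 400 + 1286/2142 = 400 + 1286*(1/2142) = 400 + 643/1071 = 429043/1071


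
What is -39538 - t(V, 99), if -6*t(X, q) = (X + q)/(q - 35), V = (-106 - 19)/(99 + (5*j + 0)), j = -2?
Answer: -675621001/17088 ≈ -39538.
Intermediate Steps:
V = -125/89 (V = (-106 - 19)/(99 + (5*(-2) + 0)) = -125/(99 + (-10 + 0)) = -125/(99 - 10) = -125/89 ≈ -1.4045)
t(X, q) = -(X + q)/(6*(-35 + q)) (t(X, q) = -(X + q)/(6*(q - 35)) = -(X + q)/(6*(-35 + q)))
-39538 - t(V, 99) = -39538 - (-1*(-125/89) - 1*99)/(6*(-35 + 99)) = -39538 - (125/89 - 99)/(6*64) = -39538 - (-8686)/(6*64*89) = -39538 - 1*(-4343/17088) = -39538 + 4343/17088 = -675621001/17088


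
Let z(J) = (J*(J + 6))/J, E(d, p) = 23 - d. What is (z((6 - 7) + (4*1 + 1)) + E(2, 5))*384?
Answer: 11904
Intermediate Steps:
z(J) = 6 + J (z(J) = (J*(6 + J))/J = 6 + J)
(z((6 - 7) + (4*1 + 1)) + E(2, 5))*384 = ((6 + ((6 - 7) + (4*1 + 1))) + (23 - 1*2))*384 = ((6 + (-1 + (4 + 1))) + (23 - 2))*384 = ((6 + (-1 + 5)) + 21)*384 = ((6 + 4) + 21)*384 = (10 + 21)*384 = 31*384 = 11904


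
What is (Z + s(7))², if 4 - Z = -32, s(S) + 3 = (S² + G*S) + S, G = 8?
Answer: 21025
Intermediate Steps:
s(S) = -3 + S² + 9*S (s(S) = -3 + ((S² + 8*S) + S) = -3 + (S² + 9*S) = -3 + S² + 9*S)
Z = 36 (Z = 4 - 1*(-32) = 4 + 32 = 36)
(Z + s(7))² = (36 + (-3 + 7² + 9*7))² = (36 + (-3 + 49 + 63))² = (36 + 109)² = 145² = 21025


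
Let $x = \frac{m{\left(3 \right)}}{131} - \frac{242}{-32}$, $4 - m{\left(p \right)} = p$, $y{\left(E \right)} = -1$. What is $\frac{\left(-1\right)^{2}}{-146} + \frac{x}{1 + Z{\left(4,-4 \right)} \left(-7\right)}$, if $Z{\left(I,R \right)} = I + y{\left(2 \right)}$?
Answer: $- \frac{1179251}{3060160} \approx -0.38536$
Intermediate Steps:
$m{\left(p \right)} = 4 - p$
$Z{\left(I,R \right)} = -1 + I$ ($Z{\left(I,R \right)} = I - 1 = -1 + I$)
$x = \frac{15867}{2096}$ ($x = \frac{4 - 3}{131} - \frac{242}{-32} = \left(4 - 3\right) \frac{1}{131} - - \frac{121}{16} = 1 \cdot \frac{1}{131} + \frac{121}{16} = \frac{1}{131} + \frac{121}{16} = \frac{15867}{2096} \approx 7.5701$)
$\frac{\left(-1\right)^{2}}{-146} + \frac{x}{1 + Z{\left(4,-4 \right)} \left(-7\right)} = \frac{\left(-1\right)^{2}}{-146} + \frac{15867}{2096 \left(1 + \left(-1 + 4\right) \left(-7\right)\right)} = 1 \left(- \frac{1}{146}\right) + \frac{15867}{2096 \left(1 + 3 \left(-7\right)\right)} = - \frac{1}{146} + \frac{15867}{2096 \left(1 - 21\right)} = - \frac{1}{146} + \frac{15867}{2096 \left(-20\right)} = - \frac{1}{146} + \frac{15867}{2096} \left(- \frac{1}{20}\right) = - \frac{1}{146} - \frac{15867}{41920} = - \frac{1179251}{3060160}$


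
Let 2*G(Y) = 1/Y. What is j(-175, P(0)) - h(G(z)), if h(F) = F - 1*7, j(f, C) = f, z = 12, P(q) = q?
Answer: -4033/24 ≈ -168.04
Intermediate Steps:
G(Y) = 1/(2*Y)
h(F) = -7 + F (h(F) = F - 7 = -7 + F)
j(-175, P(0)) - h(G(z)) = -175 - (-7 + (½)/12) = -175 - (-7 + (½)*(1/12)) = -175 - (-7 + 1/24) = -175 - 1*(-167/24) = -175 + 167/24 = -4033/24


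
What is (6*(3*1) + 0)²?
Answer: 324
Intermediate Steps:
(6*(3*1) + 0)² = (6*3 + 0)² = (18 + 0)² = 18² = 324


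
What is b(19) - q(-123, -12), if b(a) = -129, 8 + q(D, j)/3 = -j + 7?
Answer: -162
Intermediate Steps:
q(D, j) = -3 - 3*j (q(D, j) = -24 + 3*(-j + 7) = -24 + 3*(7 - j) = -24 + (21 - 3*j) = -3 - 3*j)
b(19) - q(-123, -12) = -129 - (-3 - 3*(-12)) = -129 - (-3 + 36) = -129 - 1*33 = -129 - 33 = -162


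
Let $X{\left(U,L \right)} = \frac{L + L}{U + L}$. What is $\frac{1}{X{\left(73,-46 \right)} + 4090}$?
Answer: $\frac{27}{110338} \approx 0.0002447$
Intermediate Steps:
$X{\left(U,L \right)} = \frac{2 L}{L + U}$
$\frac{1}{X{\left(73,-46 \right)} + 4090} = \frac{1}{2 \left(-46\right) \frac{1}{-46 + 73} + 4090} = \frac{1}{2 \left(-46\right) \frac{1}{27} + 4090} = \frac{1}{- \frac{92}{27} + 4090} = \frac{1}{\frac{110338}{27}} = \frac{27}{110338}$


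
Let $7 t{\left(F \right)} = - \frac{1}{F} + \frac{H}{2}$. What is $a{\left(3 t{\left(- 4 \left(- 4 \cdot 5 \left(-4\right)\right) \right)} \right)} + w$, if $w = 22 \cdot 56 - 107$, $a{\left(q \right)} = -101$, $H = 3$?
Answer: $1024$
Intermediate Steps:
$t{\left(F \right)} = \frac{3}{14} - \frac{1}{7 F}$ ($t{\left(F \right)} = \frac{- \frac{1}{F} + \frac{3}{2}}{7} = \frac{\frac{3}{2} - \frac{1}{F}}{7} = \frac{3}{14} - \frac{1}{7 F}$)
$w = 1125$ ($w = 1232 - 107 = 1125$)
$a{\left(3 t{\left(- 4 \left(- 4 \cdot 5 \left(-4\right)\right) \right)} \right)} + w = -101 + 1125 = 1024$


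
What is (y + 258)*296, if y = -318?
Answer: -17760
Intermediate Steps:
(y + 258)*296 = (-318 + 258)*296 = -60*296 = -17760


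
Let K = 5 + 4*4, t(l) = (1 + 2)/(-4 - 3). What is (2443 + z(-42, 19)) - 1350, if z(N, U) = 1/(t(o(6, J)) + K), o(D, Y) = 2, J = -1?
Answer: 157399/144 ≈ 1093.0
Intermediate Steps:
t(l) = -3/7 (t(l) = 3/(-7) = 3*(-⅐) = -3/7)
K = 21 (K = 5 + 16 = 21)
z(N, U) = 7/144 (z(N, U) = 1/(-3/7 + 21) = 1/(144/7) = 7/144)
(2443 + z(-42, 19)) - 1350 = (2443 + 7/144) - 1350 = 351799/144 - 1350 = 157399/144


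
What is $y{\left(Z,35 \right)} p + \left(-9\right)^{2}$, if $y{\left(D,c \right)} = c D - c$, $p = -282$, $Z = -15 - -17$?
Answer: $-9789$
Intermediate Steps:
$Z = 2$ ($Z = -15 + 17 = 2$)
$y{\left(D,c \right)} = - c + D c$ ($y{\left(D,c \right)} = D c - c = - c + D c$)
$y{\left(Z,35 \right)} p + \left(-9\right)^{2} = 35 \left(-1 + 2\right) \left(-282\right) + \left(-9\right)^{2} = 35 \cdot 1 \left(-282\right) + 81 = 35 \left(-282\right) + 81 = -9870 + 81 = -9789$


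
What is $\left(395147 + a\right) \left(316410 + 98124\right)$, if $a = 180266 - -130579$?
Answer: $292657687728$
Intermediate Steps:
$a = 310845$ ($a = 180266 + 130579 = 310845$)
$\left(395147 + a\right) \left(316410 + 98124\right) = \left(395147 + 310845\right) \left(316410 + 98124\right) = 705992 \cdot 414534 = 292657687728$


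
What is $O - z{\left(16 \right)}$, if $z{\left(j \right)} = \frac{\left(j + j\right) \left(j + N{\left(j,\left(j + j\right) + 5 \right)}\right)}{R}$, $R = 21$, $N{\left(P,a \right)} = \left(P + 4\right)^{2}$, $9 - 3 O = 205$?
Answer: $- \frac{14684}{21} \approx -699.24$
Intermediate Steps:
$O = - \frac{196}{3}$ ($O = 3 - \frac{205}{3} = - \frac{196}{3} \approx -65.333$)
$N{\left(P,a \right)} = \left(4 + P\right)^{2}$
$z{\left(j \right)} = \frac{2 j \left(j + \left(4 + j\right)^{2}\right)}{21}$ ($z{\left(j \right)} = \frac{\left(j + j\right) \left(j + \left(4 + j\right)^{2}\right)}{21} = 2 j \left(j + \left(4 + j\right)^{2}\right) \frac{1}{21} = \frac{2 j \left(j + \left(4 + j\right)^{2}\right)}{21}$)
$O - z{\left(16 \right)} = - \frac{196}{3} - \frac{2}{21} \cdot 16 \left(16 + \left(4 + 16\right)^{2}\right) = - \frac{196}{3} - \frac{2}{21} \cdot 16 \left(16 + 20^{2}\right) = - \frac{196}{3} - \frac{2}{21} \cdot 16 \left(16 + 400\right) = - \frac{196}{3} - \frac{2}{21} \cdot 16 \cdot 416 = - \frac{196}{3} - \frac{13312}{21} = - \frac{14684}{21}$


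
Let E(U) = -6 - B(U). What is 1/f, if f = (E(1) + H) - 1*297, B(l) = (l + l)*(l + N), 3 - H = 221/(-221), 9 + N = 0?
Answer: -1/283 ≈ -0.0035336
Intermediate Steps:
N = -9 (N = -9 + 0 = -9)
H = 4 (H = 3 - 221/(-221) = 3 - 221*(-1)/221 = 3 - 1*(-1) = 3 + 1 = 4)
B(l) = 2*l*(-9 + l) (B(l) = (l + l)*(l - 9) = (2*l)*(-9 + l) = 2*l*(-9 + l))
E(U) = -6 - 2*U*(-9 + U)
f = -283 (f = ((-6 - 2*1*(-9 + 1)) + 4) - 1*297 = ((-6 - 2*1*(-8)) + 4) - 297 = ((-6 + 16) + 4) - 297 = (10 + 4) - 297 = 14 - 297 = -283)
1/f = 1/(-283) = -1/283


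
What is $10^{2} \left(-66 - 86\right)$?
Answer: $-15200$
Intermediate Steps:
$10^{2} \left(-66 - 86\right) = 100 \left(-152\right) = -15200$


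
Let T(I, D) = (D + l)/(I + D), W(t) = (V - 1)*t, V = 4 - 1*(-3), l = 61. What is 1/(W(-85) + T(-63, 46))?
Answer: -17/8777 ≈ -0.0019369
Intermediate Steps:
V = 7 (V = 4 + 3 = 7)
W(t) = 6*t (W(t) = (7 - 1)*t = 6*t)
T(I, D) = (61 + D)/(D + I) (T(I, D) = (D + 61)/(I + D) = (61 + D)/(D + I))
1/(W(-85) + T(-63, 46)) = 1/(6*(-85) + (61 + 46)/(46 - 63)) = 1/(-510 + 107/(-17)) = 1/(-510 - 1/17*107) = 1/(-510 - 107/17) = 1/(-8777/17) = -17/8777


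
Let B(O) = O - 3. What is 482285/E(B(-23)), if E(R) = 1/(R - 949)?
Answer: -470227875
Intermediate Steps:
B(O) = -3 + O
E(R) = 1/(-949 + R)
482285/E(B(-23)) = 482285/(1/(-949 + (-3 - 23))) = 482285/(1/(-949 - 26)) = 482285/(1/(-975)) = 482285/(-1/975) = 482285*(-975) = -470227875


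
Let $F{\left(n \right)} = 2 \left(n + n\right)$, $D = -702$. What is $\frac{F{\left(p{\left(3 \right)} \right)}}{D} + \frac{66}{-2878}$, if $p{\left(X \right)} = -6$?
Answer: $\frac{1895}{168363} \approx 0.011255$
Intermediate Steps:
$F{\left(n \right)} = 4 n$ ($F{\left(n \right)} = 2 \cdot 2 n = 4 n$)
$\frac{F{\left(p{\left(3 \right)} \right)}}{D} + \frac{66}{-2878} = \frac{4 \left(-6\right)}{-702} + \frac{66}{-2878} = \left(-24\right) \left(- \frac{1}{702}\right) + 66 \left(- \frac{1}{2878}\right) = \frac{4}{117} - \frac{33}{1439} = \frac{1895}{168363}$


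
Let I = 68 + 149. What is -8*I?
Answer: -1736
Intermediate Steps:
I = 217
-8*I = -8*217 = -1736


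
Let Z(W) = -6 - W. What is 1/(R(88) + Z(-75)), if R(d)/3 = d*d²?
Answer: 1/2044485 ≈ 4.8912e-7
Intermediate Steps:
R(d) = 3*d³ (R(d) = 3*(d*d²) = 3*d³)
1/(R(88) + Z(-75)) = 1/(3*88³ + (-6 - 1*(-75))) = 1/(3*681472 + (-6 + 75)) = 1/(2044416 + 69) = 1/2044485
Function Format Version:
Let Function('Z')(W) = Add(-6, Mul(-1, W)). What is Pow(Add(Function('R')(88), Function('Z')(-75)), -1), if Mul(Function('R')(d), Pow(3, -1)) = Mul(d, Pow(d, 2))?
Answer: Rational(1, 2044485) ≈ 4.8912e-7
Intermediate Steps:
Function('R')(d) = Mul(3, Pow(d, 3)) (Function('R')(d) = Mul(3, Mul(d, Pow(d, 2))) = Mul(3, Pow(d, 3)))
Pow(Add(Function('R')(88), Function('Z')(-75)), -1) = Pow(Add(Mul(3, Pow(88, 3)), Add(-6, Mul(-1, -75))), -1) = Pow(Add(Mul(3, 681472), Add(-6, 75)), -1) = Pow(Add(2044416, 69), -1) = Pow(2044485, -1) = Rational(1, 2044485)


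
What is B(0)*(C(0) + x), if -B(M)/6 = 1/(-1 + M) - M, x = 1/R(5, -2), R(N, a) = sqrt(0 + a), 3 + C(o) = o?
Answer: -18 - 3*I*sqrt(2) ≈ -18.0 - 4.2426*I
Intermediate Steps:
C(o) = -3 + o
R(N, a) = sqrt(a)
x = -I*sqrt(2)/2 (x = 1/(sqrt(-2)) = 1/(I*sqrt(2)) = -I*sqrt(2)/2 ≈ -0.70711*I)
B(M) = -6/(-1 + M) + 6*M (B(M) = -6*(1/(-1 + M) - M) = -6/(-1 + M) + 6*M)
B(0)*(C(0) + x) = (6*(-1 + 0**2 - 1*0)/(-1 + 0))*((-3 + 0) - I*sqrt(2)/2) = (6*(-1 + 0 + 0)/(-1))*(-3 - I*sqrt(2)/2) = (6*(-1)*(-1))*(-3 - I*sqrt(2)/2) = 6*(-3 - I*sqrt(2)/2) = -18 - 3*I*sqrt(2)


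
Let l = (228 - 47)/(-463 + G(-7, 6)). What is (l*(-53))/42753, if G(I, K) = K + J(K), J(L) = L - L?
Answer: 9593/19538121 ≈ 0.00049099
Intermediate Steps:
J(L) = 0
G(I, K) = K (G(I, K) = K + 0 = K)
l = -181/457 (l = (228 - 47)/(-463 + 6) = 181/(-457) = 181*(-1/457) = -181/457 ≈ -0.39606)
(l*(-53))/42753 = -181/457*(-53)/42753 = (9593/457)*(1/42753) = 9593/19538121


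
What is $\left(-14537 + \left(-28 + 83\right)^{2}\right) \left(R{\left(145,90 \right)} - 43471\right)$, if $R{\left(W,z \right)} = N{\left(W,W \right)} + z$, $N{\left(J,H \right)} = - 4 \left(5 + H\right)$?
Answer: $506309272$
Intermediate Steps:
$N{\left(J,H \right)} = -20 - 4 H$
$R{\left(W,z \right)} = -20 + z - 4 W$ ($R{\left(W,z \right)} = \left(-20 - 4 W\right) + z = -20 + z - 4 W$)
$\left(-14537 + \left(-28 + 83\right)^{2}\right) \left(R{\left(145,90 \right)} - 43471\right) = \left(-14537 + \left(-28 + 83\right)^{2}\right) \left(\left(-20 + 90 - 580\right) - 43471\right) = \left(-14537 + 55^{2}\right) \left(\left(-20 + 90 - 580\right) - 43471\right) = \left(-14537 + 3025\right) \left(-510 - 43471\right) = \left(-11512\right) \left(-43981\right) = 506309272$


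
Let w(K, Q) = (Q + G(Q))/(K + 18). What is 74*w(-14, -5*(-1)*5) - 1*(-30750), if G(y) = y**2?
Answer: 42775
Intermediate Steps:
w(K, Q) = (Q + Q**2)/(18 + K) (w(K, Q) = (Q + Q**2)/(K + 18) = (Q + Q**2)/(18 + K))
74*w(-14, -5*(-1)*5) - 1*(-30750) = 74*((-5*(-1)*5)*(1 - 5*(-1)*5)/(18 - 14)) - 1*(-30750) = 74*((5*5)*(1 + 5*5)/4) + 30750 = 74*(25*(1/4)*(1 + 25)) + 30750 = 74*(25*(1/4)*26) + 30750 = 74*(325/2) + 30750 = 12025 + 30750 = 42775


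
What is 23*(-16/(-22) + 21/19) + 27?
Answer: 14452/209 ≈ 69.148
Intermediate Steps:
23*(-16/(-22) + 21/19) + 27 = 23*(-16*(-1/22) + 21*(1/19)) + 27 = 23*(8/11 + 21/19) + 27 = 23*(383/209) + 27 = 8809/209 + 27 = 14452/209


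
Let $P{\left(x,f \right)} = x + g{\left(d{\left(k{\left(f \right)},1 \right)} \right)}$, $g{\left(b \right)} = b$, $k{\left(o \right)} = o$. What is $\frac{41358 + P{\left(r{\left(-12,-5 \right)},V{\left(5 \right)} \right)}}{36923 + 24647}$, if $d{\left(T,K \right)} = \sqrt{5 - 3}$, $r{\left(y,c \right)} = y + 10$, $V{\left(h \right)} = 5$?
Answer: $\frac{20678}{30785} + \frac{\sqrt{2}}{61570} \approx 0.67171$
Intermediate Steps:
$r{\left(y,c \right)} = 10 + y$
$d{\left(T,K \right)} = \sqrt{2}$
$P{\left(x,f \right)} = x + \sqrt{2}$
$\frac{41358 + P{\left(r{\left(-12,-5 \right)},V{\left(5 \right)} \right)}}{36923 + 24647} = \frac{41358 + \left(\left(10 - 12\right) + \sqrt{2}\right)}{36923 + 24647} = \frac{41358 - \left(2 - \sqrt{2}\right)}{61570} = \left(41356 + \sqrt{2}\right) \frac{1}{61570} = \frac{20678}{30785} + \frac{\sqrt{2}}{61570}$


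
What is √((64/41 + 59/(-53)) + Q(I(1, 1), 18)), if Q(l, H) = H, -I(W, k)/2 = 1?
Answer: √87109051/2173 ≈ 4.2951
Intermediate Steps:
I(W, k) = -2 (I(W, k) = -2*1 = -2)
√((64/41 + 59/(-53)) + Q(I(1, 1), 18)) = √((64/41 + 59/(-53)) + 18) = √((64*(1/41) + 59*(-1/53)) + 18) = √((64/41 - 59/53) + 18) = √(973/2173 + 18) = √(40087/2173) = √87109051/2173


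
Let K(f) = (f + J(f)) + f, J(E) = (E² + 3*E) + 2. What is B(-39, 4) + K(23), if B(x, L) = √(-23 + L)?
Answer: 646 + I*√19 ≈ 646.0 + 4.3589*I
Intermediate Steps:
J(E) = 2 + E² + 3*E
K(f) = 2 + f² + 5*f (K(f) = (f + (2 + f² + 3*f)) + f = (2 + f² + 4*f) + f = 2 + f² + 5*f)
B(-39, 4) + K(23) = √(-23 + 4) + (2 + 23² + 5*23) = √(-19) + (2 + 529 + 115) = I*√19 + 646 = 646 + I*√19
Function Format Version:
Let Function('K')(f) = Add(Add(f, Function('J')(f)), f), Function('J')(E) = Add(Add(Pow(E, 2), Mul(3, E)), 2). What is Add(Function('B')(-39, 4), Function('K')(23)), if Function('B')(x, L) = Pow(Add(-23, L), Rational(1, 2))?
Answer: Add(646, Mul(I, Pow(19, Rational(1, 2)))) ≈ Add(646.00, Mul(4.3589, I))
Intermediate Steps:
Function('J')(E) = Add(2, Pow(E, 2), Mul(3, E))
Function('K')(f) = Add(2, Pow(f, 2), Mul(5, f)) (Function('K')(f) = Add(Add(f, Add(2, Pow(f, 2), Mul(3, f))), f) = Add(Add(2, Pow(f, 2), Mul(4, f)), f) = Add(2, Pow(f, 2), Mul(5, f)))
Add(Function('B')(-39, 4), Function('K')(23)) = Add(Pow(Add(-23, 4), Rational(1, 2)), Add(2, Pow(23, 2), Mul(5, 23))) = Add(Pow(-19, Rational(1, 2)), Add(2, 529, 115)) = Add(Mul(I, Pow(19, Rational(1, 2))), 646) = Add(646, Mul(I, Pow(19, Rational(1, 2))))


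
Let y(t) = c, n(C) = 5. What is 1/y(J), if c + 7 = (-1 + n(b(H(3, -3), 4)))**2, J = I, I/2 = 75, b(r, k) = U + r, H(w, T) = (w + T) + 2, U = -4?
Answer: 1/9 ≈ 0.11111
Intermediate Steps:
H(w, T) = 2 + T + w (H(w, T) = (T + w) + 2 = 2 + T + w)
b(r, k) = -4 + r
I = 150 (I = 2*75 = 150)
J = 150
c = 9 (c = -7 + (-1 + 5)**2 = -7 + 4**2 = -7 + 16 = 9)
y(t) = 9
1/y(J) = 1/9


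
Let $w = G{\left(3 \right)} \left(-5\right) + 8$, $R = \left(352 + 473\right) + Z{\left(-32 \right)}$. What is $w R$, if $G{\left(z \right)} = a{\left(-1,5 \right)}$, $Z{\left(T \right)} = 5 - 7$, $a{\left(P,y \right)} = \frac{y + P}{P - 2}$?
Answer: $\frac{36212}{3} \approx 12071.0$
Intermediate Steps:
$a{\left(P,y \right)} = \frac{P + y}{-2 + P}$
$Z{\left(T \right)} = -2$
$G{\left(z \right)} = - \frac{4}{3}$ ($G{\left(z \right)} = \frac{-1 + 5}{-2 - 1} = \frac{1}{-3} \cdot 4 = \left(- \frac{1}{3}\right) 4 = - \frac{4}{3}$)
$R = 823$ ($R = \left(352 + 473\right) - 2 = 825 - 2 = 823$)
$w = \frac{44}{3}$ ($w = \left(- \frac{4}{3}\right) \left(-5\right) + 8 = \frac{20}{3} + 8 = \frac{44}{3} \approx 14.667$)
$w R = \frac{44}{3} \cdot 823 = \frac{36212}{3}$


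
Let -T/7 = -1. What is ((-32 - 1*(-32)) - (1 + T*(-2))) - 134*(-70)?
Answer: 9393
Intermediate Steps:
T = 7 (T = -7*(-1) = 7)
((-32 - 1*(-32)) - (1 + T*(-2))) - 134*(-70) = ((-32 - 1*(-32)) - (1 + 7*(-2))) - 134*(-70) = ((-32 + 32) - (1 - 14)) + 9380 = (0 - 1*(-13)) + 9380 = (0 + 13) + 9380 = 13 + 9380 = 9393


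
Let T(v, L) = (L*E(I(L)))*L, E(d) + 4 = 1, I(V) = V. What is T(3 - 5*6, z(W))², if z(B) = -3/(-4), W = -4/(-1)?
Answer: 729/256 ≈ 2.8477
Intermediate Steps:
W = 4 (W = -4*(-1) = 4)
E(d) = -3 (E(d) = -4 + 1 = -3)
z(B) = ¾ (z(B) = -3*(-¼) = ¾)
T(v, L) = -3*L² (T(v, L) = (L*(-3))*L = (-3*L)*L = -3*L²)
T(3 - 5*6, z(W))² = (-3*(¾)²)² = (-3*9/16)² = (-27/16)² = 729/256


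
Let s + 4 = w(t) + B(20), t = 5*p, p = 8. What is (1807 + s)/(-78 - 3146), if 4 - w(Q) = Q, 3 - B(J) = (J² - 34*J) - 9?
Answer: -2059/3224 ≈ -0.63865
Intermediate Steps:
B(J) = 12 - J² + 34*J (B(J) = 3 - ((J² - 34*J) - 9) = 3 - (-9 + J² - 34*J) = 3 + (9 - J² + 34*J) = 12 - J² + 34*J)
t = 40 (t = 5*8 = 40)
w(Q) = 4 - Q
s = 252 (s = -4 + ((4 - 1*40) + (12 - 1*20² + 34*20)) = -4 + ((4 - 40) + (12 - 1*400 + 680)) = -4 + (-36 + (12 - 400 + 680)) = -4 + (-36 + 292) = -4 + 256 = 252)
(1807 + s)/(-78 - 3146) = (1807 + 252)/(-78 - 3146) = 2059/(-3224) = 2059*(-1/3224) = -2059/3224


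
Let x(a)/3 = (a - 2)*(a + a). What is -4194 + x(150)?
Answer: 129006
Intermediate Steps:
x(a) = 6*a*(-2 + a) (x(a) = 3*((a - 2)*(a + a)) = 3*((-2 + a)*(2*a)) = 3*(2*a*(-2 + a)) = 6*a*(-2 + a))
-4194 + x(150) = -4194 + 6*150*(-2 + 150) = -4194 + 6*150*148 = -4194 + 133200 = 129006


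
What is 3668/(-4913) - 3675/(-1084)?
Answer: 14079163/5325692 ≈ 2.6436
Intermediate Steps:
3668/(-4913) - 3675/(-1084) = 3668*(-1/4913) - 3675*(-1/1084) = -3668/4913 + 3675/1084 = 14079163/5325692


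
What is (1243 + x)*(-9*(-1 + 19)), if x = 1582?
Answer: -457650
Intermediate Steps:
(1243 + x)*(-9*(-1 + 19)) = (1243 + 1582)*(-9*(-1 + 19)) = 2825*(-9*18) = 2825*(-162) = -457650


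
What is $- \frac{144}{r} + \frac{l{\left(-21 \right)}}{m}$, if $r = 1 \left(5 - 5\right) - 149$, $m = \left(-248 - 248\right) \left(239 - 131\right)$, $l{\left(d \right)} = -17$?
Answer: $\frac{7716325}{7981632} \approx 0.96676$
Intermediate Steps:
$m = -53568$ ($m = - 496 \left(239 - 131\right) = \left(-496\right) 108 = -53568$)
$r = -149$ ($r = 1 \cdot 0 - 149 = 0 - 149 = -149$)
$- \frac{144}{r} + \frac{l{\left(-21 \right)}}{m} = - \frac{144}{-149} - \frac{17}{-53568} = \left(-144\right) \left(- \frac{1}{149}\right) - - \frac{17}{53568} = \frac{144}{149} + \frac{17}{53568} = \frac{7716325}{7981632}$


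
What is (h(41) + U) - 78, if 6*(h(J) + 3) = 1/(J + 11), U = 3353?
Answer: 1020865/312 ≈ 3272.0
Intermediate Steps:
h(J) = -3 + 1/(6*(11 + J)) (h(J) = -3 + 1/(6*(J + 11)) = -3 + 1/(6*(11 + J)))
(h(41) + U) - 78 = ((-197 - 18*41)/(6*(11 + 41)) + 3353) - 78 = ((⅙)*(-197 - 738)/52 + 3353) - 78 = ((⅙)*(1/52)*(-935) + 3353) - 78 = (-935/312 + 3353) - 78 = 1045201/312 - 78 = 1020865/312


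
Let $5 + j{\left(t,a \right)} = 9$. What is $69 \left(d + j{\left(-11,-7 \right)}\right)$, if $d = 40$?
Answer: $3036$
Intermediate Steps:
$j{\left(t,a \right)} = 4$ ($j{\left(t,a \right)} = -5 + 9 = 4$)
$69 \left(d + j{\left(-11,-7 \right)}\right) = 69 \left(40 + 4\right) = 69 \cdot 44 = 3036$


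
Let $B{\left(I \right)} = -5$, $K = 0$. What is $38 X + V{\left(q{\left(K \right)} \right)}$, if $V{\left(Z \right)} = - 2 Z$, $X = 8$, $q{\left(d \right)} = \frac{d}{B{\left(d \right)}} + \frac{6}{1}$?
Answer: $292$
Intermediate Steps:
$q{\left(d \right)} = 6 - \frac{d}{5}$ ($q{\left(d \right)} = \frac{d}{-5} + \frac{6}{1} = d \left(- \frac{1}{5}\right) + 6 \cdot 1 = - \frac{d}{5} + 6 = 6 - \frac{d}{5}$)
$38 X + V{\left(q{\left(K \right)} \right)} = 38 \cdot 8 - 2 \left(6 - 0\right) = 304 - 2 \left(6 + 0\right) = 304 - 12 = 292$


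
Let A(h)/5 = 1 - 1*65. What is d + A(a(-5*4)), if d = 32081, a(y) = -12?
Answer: 31761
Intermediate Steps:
A(h) = -320 (A(h) = 5*(1 - 1*65) = 5*(1 - 65) = 5*(-64) = -320)
d + A(a(-5*4)) = 32081 - 320 = 31761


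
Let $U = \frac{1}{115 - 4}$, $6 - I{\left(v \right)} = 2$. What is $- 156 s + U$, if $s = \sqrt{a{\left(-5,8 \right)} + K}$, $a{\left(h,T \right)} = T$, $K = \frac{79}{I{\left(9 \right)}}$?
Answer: $\frac{1}{111} - 78 \sqrt{111} \approx -821.77$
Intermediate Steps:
$I{\left(v \right)} = 4$ ($I{\left(v \right)} = 6 - 2 = 4$)
$K = \frac{79}{4} \approx 19.75$
$U = \frac{1}{111} \approx 0.009009$
$s = \frac{\sqrt{111}}{2}$ ($s = \sqrt{8 + \frac{79}{4}} = \sqrt{\frac{111}{4}} = \frac{\sqrt{111}}{2} \approx 5.2678$)
$- 156 s + U = - 156 \frac{\sqrt{111}}{2} + \frac{1}{111} = - 78 \sqrt{111} + \frac{1}{111} = \frac{1}{111} - 78 \sqrt{111}$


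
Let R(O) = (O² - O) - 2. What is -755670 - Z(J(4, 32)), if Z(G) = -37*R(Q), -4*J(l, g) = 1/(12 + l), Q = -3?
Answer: -755300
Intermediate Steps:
J(l, g) = -1/(4*(12 + l))
R(O) = -2 + O² - O
Z(G) = -370 (Z(G) = -37*(-2 + (-3)² - 1*(-3)) = -37*(-2 + 9 + 3) = -37*10 = -370)
-755670 - Z(J(4, 32)) = -755670 - 1*(-370) = -755670 + 370 = -755300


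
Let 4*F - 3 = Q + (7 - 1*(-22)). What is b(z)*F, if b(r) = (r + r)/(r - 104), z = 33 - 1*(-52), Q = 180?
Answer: -9010/19 ≈ -474.21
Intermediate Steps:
z = 85 (z = 33 + 52 = 85)
b(r) = 2*r/(-104 + r) (b(r) = (2*r)/(-104 + r) = 2*r/(-104 + r))
F = 53 (F = ¾ + (180 + (7 - 1*(-22)))/4 = ¾ + (180 + (7 + 22))/4 = ¾ + (180 + 29)/4 = ¾ + (¼)*209 = ¾ + 209/4 = 53)
b(z)*F = (2*85/(-104 + 85))*53 = (2*85/(-19))*53 = (2*85*(-1/19))*53 = -170/19*53 = -9010/19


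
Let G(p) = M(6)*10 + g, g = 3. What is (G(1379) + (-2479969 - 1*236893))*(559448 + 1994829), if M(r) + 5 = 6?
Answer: -6939584913173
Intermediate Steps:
M(r) = 1 (M(r) = -5 + 6 = 1)
G(p) = 13 (G(p) = 1*10 + 3 = 10 + 3 = 13)
(G(1379) + (-2479969 - 1*236893))*(559448 + 1994829) = (13 + (-2479969 - 1*236893))*(559448 + 1994829) = (13 + (-2479969 - 236893))*2554277 = (13 - 2716862)*2554277 = -2716849*2554277 = -6939584913173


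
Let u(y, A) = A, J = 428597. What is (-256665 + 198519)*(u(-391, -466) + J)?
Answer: -24894105126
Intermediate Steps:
(-256665 + 198519)*(u(-391, -466) + J) = (-256665 + 198519)*(-466 + 428597) = -58146*428131 = -24894105126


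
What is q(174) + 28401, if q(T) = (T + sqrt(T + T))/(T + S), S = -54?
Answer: 568049/20 + sqrt(87)/60 ≈ 28403.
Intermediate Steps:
q(T) = (T + sqrt(2)*sqrt(T))/(-54 + T) (q(T) = (T + sqrt(T + T))/(T - 54) = (T + sqrt(2*T))/(-54 + T) = (T + sqrt(2)*sqrt(T))/(-54 + T))
q(174) + 28401 = (174 + sqrt(2)*sqrt(174))/(-54 + 174) + 28401 = (174 + 2*sqrt(87))/120 + 28401 = (29/20 + sqrt(87)/60) + 28401 = 568049/20 + sqrt(87)/60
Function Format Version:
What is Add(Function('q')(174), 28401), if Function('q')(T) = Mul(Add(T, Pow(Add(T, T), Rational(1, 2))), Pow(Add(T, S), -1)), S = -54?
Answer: Add(Rational(568049, 20), Mul(Rational(1, 60), Pow(87, Rational(1, 2)))) ≈ 28403.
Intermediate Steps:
Function('q')(T) = Mul(Pow(Add(-54, T), -1), Add(T, Mul(Pow(2, Rational(1, 2)), Pow(T, Rational(1, 2))))) (Function('q')(T) = Mul(Add(T, Pow(Add(T, T), Rational(1, 2))), Pow(Add(T, -54), -1)) = Mul(Add(T, Pow(Mul(2, T), Rational(1, 2))), Pow(Add(-54, T), -1)) = Mul(Add(T, Mul(Pow(2, Rational(1, 2)), Pow(T, Rational(1, 2)))), Pow(Add(-54, T), -1)) = Mul(Pow(Add(-54, T), -1), Add(T, Mul(Pow(2, Rational(1, 2)), Pow(T, Rational(1, 2))))))
Add(Function('q')(174), 28401) = Add(Mul(Pow(Add(-54, 174), -1), Add(174, Mul(Pow(2, Rational(1, 2)), Pow(174, Rational(1, 2))))), 28401) = Add(Mul(Pow(120, -1), Add(174, Mul(2, Pow(87, Rational(1, 2))))), 28401) = Add(Mul(Rational(1, 120), Add(174, Mul(2, Pow(87, Rational(1, 2))))), 28401) = Add(Add(Rational(29, 20), Mul(Rational(1, 60), Pow(87, Rational(1, 2)))), 28401) = Add(Rational(568049, 20), Mul(Rational(1, 60), Pow(87, Rational(1, 2))))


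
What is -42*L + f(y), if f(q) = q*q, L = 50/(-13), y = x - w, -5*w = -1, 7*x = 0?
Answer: 52513/325 ≈ 161.58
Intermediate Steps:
x = 0 (x = (1/7)*0 = 0)
w = 1/5 (w = -1/5*(-1) = 1/5 ≈ 0.20000)
y = -1/5 (y = 0 - 1*1/5 = 0 - 1/5 = -1/5 ≈ -0.20000)
L = -50/13 (L = 50*(-1/13) = -50/13 ≈ -3.8462)
f(q) = q**2
-42*L + f(y) = -42*(-50/13) + (-1/5)**2 = 2100/13 + 1/25 = 52513/325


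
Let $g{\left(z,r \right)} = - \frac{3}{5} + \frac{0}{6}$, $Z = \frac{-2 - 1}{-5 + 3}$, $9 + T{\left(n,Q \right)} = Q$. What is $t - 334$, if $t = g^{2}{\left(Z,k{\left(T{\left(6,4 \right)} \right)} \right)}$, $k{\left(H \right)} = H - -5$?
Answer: $- \frac{8341}{25} \approx -333.64$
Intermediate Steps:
$T{\left(n,Q \right)} = -9 + Q$
$Z = \frac{3}{2}$ ($Z = - \frac{3}{-2} = \left(-3\right) \left(- \frac{1}{2}\right) = \frac{3}{2} \approx 1.5$)
$k{\left(H \right)} = 5 + H$ ($k{\left(H \right)} = H + 5 = 5 + H$)
$g{\left(z,r \right)} = - \frac{3}{5}$ ($g{\left(z,r \right)} = \left(-3\right) \frac{1}{5} + 0 \cdot \frac{1}{6} = - \frac{3}{5} + 0 = - \frac{3}{5}$)
$t = \frac{9}{25}$ ($t = \left(- \frac{3}{5}\right)^{2} = \frac{9}{25} \approx 0.36$)
$t - 334 = \frac{9}{25} - 334 = - \frac{8341}{25}$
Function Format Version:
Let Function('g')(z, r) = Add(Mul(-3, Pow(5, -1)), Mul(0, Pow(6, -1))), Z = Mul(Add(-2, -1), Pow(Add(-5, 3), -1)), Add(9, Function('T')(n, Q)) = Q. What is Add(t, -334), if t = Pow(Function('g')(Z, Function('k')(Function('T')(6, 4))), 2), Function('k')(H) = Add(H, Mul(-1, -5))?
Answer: Rational(-8341, 25) ≈ -333.64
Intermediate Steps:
Function('T')(n, Q) = Add(-9, Q)
Z = Rational(3, 2) (Z = Mul(-3, Pow(-2, -1)) = Mul(-3, Rational(-1, 2)) = Rational(3, 2) ≈ 1.5000)
Function('k')(H) = Add(5, H) (Function('k')(H) = Add(H, 5) = Add(5, H))
Function('g')(z, r) = Rational(-3, 5) (Function('g')(z, r) = Add(Mul(-3, Rational(1, 5)), Mul(0, Rational(1, 6))) = Add(Rational(-3, 5), 0) = Rational(-3, 5))
t = Rational(9, 25) (t = Pow(Rational(-3, 5), 2) = Rational(9, 25) ≈ 0.36000)
Add(t, -334) = Add(Rational(9, 25), -334) = Rational(-8341, 25)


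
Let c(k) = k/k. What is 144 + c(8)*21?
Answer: 165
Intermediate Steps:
c(k) = 1
144 + c(8)*21 = 144 + 1*21 = 144 + 21 = 165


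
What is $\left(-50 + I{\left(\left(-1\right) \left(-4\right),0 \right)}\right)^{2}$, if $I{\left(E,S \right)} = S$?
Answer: $2500$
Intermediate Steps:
$\left(-50 + I{\left(\left(-1\right) \left(-4\right),0 \right)}\right)^{2} = \left(-50 + 0\right)^{2} = \left(-50\right)^{2} = 2500$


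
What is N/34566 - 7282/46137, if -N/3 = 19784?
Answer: -71191258/37970751 ≈ -1.8749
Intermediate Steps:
N = -59352 (N = -3*19784 = -59352)
N/34566 - 7282/46137 = -59352/34566 - 7282/46137 = -59352*1/34566 - 7282*1/46137 = -9892/5761 - 7282/46137 = -71191258/37970751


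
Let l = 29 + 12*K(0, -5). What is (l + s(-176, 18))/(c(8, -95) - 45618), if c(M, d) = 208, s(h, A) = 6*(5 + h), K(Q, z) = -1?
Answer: 1009/45410 ≈ 0.022220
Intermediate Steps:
s(h, A) = 30 + 6*h
l = 17 (l = 29 + 12*(-1) = 29 - 12 = 17)
(l + s(-176, 18))/(c(8, -95) - 45618) = (17 + (30 + 6*(-176)))/(208 - 45618) = (17 + (30 - 1056))/(-45410) = (17 - 1026)*(-1/45410) = -1009*(-1/45410) = 1009/45410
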